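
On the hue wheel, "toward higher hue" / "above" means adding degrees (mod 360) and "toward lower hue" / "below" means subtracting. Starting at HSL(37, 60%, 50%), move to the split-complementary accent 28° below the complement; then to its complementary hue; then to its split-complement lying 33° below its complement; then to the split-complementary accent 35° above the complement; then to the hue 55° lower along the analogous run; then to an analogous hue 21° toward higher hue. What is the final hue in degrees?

37 + 152 = 189°   (split-comp 28° ↓)
189 + 180 = 369 → 369 − 360 = 9°   (complement)
9 + 147 = 156°   (split-comp 33° ↓)
156 + 215 = 371 → 371 − 360 = 11°   (split-comp 35° ↑)
11 − 55 = -44 → -44 + 360 = 316°   (analog 55° ↓)
316 + 21 = 337°   (analog 21° ↑)

337°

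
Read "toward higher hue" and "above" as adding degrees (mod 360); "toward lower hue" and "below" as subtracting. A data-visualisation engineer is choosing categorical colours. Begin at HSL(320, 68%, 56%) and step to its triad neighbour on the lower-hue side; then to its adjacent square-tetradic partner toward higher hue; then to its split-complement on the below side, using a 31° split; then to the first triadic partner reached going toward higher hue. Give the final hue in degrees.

−120° (triadic ↓): 320 − 120 = 200°
+90° (square ↑): 200 + 90 = 290°
+149° (split-comp 31° ↓): 290 + 149 = 439 → 439 − 360 = 79°
+120° (triadic ↑): 79 + 120 = 199°

199°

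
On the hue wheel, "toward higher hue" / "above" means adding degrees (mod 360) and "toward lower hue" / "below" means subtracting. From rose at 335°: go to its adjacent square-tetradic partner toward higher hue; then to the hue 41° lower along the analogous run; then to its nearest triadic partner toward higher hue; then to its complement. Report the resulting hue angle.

324°

+90° (square ↑): 335 + 90 = 425 → 425 − 360 = 65°
−41° (analog 41° ↓): 65 − 41 = 24°
+120° (triadic ↑): 24 + 120 = 144°
+180° (complement): 144 + 180 = 324°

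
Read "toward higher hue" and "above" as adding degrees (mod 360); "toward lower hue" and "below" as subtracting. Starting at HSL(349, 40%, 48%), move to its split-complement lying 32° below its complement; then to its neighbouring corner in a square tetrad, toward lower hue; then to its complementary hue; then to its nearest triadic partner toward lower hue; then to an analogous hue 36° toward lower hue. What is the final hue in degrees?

71°

split-comp 32° ↓ +148°: 349 + 148 = 497 → 497 − 360 = 137°
square ↓ −90°: 137 − 90 = 47°
complement +180°: 47 + 180 = 227°
triadic ↓ −120°: 227 − 120 = 107°
analog 36° ↓ −36°: 107 − 36 = 71°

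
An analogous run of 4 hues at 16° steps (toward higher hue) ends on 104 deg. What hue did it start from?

3 steps of 16° (toward higher hue) give a net shift of +48°.
Start = end − shift: 104 − 48 = 56°

56°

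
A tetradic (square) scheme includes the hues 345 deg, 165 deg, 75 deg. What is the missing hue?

A square tetradic scheme places four hues every 90°.
The full set through 75° is {75°, 165°, 255°, 345°}.
Given {75°, 165°, 345°}, the missing hue is 255°.

255°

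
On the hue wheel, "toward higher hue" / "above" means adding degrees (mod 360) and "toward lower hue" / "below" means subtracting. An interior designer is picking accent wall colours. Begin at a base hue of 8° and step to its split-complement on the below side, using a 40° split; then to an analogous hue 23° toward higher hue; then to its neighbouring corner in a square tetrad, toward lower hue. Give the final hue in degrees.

8 + 140 = 148°   (split-comp 40° ↓)
148 + 23 = 171°   (analog 23° ↑)
171 − 90 = 81°   (square ↓)

81°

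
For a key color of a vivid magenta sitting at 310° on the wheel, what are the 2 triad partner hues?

70° and 190°

310 + 120 = 430 → 430 − 360 = 70°
310 + 240 = 550 → 550 − 360 = 190°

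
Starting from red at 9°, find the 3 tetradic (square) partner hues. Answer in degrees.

9 + 90 = 99°
9 + 180 = 189°
9 + 270 = 279°

99°, 189°, and 279°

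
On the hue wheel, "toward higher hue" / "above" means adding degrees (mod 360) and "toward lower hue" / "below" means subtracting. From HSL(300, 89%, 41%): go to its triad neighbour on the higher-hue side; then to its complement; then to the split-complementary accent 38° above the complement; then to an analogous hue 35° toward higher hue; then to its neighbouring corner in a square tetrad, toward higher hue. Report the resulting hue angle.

300 + 120 = 420 → 420 − 360 = 60°   (triadic ↑)
60 + 180 = 240°   (complement)
240 + 218 = 458 → 458 − 360 = 98°   (split-comp 38° ↑)
98 + 35 = 133°   (analog 35° ↑)
133 + 90 = 223°   (square ↑)

223°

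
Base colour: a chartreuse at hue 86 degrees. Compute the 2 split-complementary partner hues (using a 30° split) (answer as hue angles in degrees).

Split-complementary hues sit 30° either side of the complement.
Complement of 86 degrees: 86 + 180 = 266°
266 − 30 = 236°
266 + 30 = 296°

236° and 296°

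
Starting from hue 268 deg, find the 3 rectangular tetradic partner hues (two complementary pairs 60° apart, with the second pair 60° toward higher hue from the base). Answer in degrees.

328°, 88°, 148°

A rectangular tetradic uses two complementary pairs 60° apart: offsets 0°, 60°, 180°, 240°.
268 + 60 = 328°
268 + 180 = 448 → 448 − 360 = 88°
268 + 240 = 508 → 508 − 360 = 148°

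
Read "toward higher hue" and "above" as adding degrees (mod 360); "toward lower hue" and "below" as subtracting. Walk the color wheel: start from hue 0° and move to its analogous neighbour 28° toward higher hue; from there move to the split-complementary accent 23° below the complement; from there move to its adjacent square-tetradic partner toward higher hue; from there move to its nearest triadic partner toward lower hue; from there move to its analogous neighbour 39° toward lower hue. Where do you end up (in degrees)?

+28° (analog 28° ↑): 0 + 28 = 28°
+157° (split-comp 23° ↓): 28 + 157 = 185°
+90° (square ↑): 185 + 90 = 275°
−120° (triadic ↓): 275 − 120 = 155°
−39° (analog 39° ↓): 155 − 39 = 116°

116°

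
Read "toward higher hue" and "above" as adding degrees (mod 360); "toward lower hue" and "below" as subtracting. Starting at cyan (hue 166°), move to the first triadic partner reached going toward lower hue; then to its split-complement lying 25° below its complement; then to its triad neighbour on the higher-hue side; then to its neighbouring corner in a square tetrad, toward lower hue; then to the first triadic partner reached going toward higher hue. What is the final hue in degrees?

351°

triadic ↓ −120°: 166 − 120 = 46°
split-comp 25° ↓ +155°: 46 + 155 = 201°
triadic ↑ +120°: 201 + 120 = 321°
square ↓ −90°: 321 − 90 = 231°
triadic ↑ +120°: 231 + 120 = 351°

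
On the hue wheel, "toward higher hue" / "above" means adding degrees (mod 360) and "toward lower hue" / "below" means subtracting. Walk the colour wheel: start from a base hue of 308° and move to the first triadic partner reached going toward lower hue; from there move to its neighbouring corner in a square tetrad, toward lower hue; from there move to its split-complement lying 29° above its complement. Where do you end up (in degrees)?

307°

triadic ↓ −120°: 308 − 120 = 188°
square ↓ −90°: 188 − 90 = 98°
split-comp 29° ↑ +209°: 98 + 209 = 307°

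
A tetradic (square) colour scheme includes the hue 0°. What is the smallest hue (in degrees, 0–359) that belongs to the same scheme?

0°

A square tetradic scheme places four hues every 90°.
The full set through 0° is {0°, 90°, 180°, 270°}.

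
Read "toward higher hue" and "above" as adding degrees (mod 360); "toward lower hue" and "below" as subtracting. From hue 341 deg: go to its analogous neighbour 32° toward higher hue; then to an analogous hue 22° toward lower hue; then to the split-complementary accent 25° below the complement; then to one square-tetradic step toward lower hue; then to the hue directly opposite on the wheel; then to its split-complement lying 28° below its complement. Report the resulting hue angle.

28°

+32° (analog 32° ↑): 341 + 32 = 373 → 373 − 360 = 13°
−22° (analog 22° ↓): 13 − 22 = -9 → -9 + 360 = 351°
+155° (split-comp 25° ↓): 351 + 155 = 506 → 506 − 360 = 146°
−90° (square ↓): 146 − 90 = 56°
+180° (complement): 56 + 180 = 236°
+152° (split-comp 28° ↓): 236 + 152 = 388 → 388 − 360 = 28°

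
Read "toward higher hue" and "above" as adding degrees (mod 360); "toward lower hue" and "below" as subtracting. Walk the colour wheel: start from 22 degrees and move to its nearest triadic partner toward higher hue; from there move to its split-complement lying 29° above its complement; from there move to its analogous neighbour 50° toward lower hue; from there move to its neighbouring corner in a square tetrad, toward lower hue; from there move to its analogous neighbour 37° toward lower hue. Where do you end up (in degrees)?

22 + 120 = 142°   (triadic ↑)
142 + 209 = 351°   (split-comp 29° ↑)
351 − 50 = 301°   (analog 50° ↓)
301 − 90 = 211°   (square ↓)
211 − 37 = 174°   (analog 37° ↓)

174°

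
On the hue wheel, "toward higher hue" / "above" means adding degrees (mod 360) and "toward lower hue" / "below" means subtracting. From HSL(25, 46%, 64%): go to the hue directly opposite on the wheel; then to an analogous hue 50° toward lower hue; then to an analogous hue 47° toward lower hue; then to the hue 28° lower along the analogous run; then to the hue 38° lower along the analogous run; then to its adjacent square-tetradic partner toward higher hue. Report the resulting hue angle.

132°

complement +180°: 25 + 180 = 205°
analog 50° ↓ −50°: 205 − 50 = 155°
analog 47° ↓ −47°: 155 − 47 = 108°
analog 28° ↓ −28°: 108 − 28 = 80°
analog 38° ↓ −38°: 80 − 38 = 42°
square ↑ +90°: 42 + 90 = 132°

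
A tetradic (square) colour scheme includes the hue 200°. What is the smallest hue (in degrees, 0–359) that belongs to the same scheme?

20°

A square tetradic scheme places four hues every 90°.
The full set through 200° is {20°, 110°, 200°, 290°}.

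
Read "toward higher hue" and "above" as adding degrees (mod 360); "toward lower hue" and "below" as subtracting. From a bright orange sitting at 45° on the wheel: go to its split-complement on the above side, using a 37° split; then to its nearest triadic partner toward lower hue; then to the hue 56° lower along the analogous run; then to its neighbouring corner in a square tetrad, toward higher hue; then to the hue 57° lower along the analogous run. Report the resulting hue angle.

45 + 217 = 262°   (split-comp 37° ↑)
262 − 120 = 142°   (triadic ↓)
142 − 56 = 86°   (analog 56° ↓)
86 + 90 = 176°   (square ↑)
176 − 57 = 119°   (analog 57° ↓)

119°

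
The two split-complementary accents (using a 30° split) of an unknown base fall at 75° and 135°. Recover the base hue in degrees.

The accents sit 30° either side of the complement, so the complement is their short-arc midpoint on the wheel.
Short-arc midpoint of 75° and 135°: 105°.
Base is 180° from the complement: 105 − 180 = -75 → -75 + 360 = 285°

285°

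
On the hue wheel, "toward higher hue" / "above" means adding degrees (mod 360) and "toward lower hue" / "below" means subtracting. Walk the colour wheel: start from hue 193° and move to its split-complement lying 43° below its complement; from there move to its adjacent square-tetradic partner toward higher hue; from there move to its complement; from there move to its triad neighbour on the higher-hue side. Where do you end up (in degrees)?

+137° (split-comp 43° ↓): 193 + 137 = 330°
+90° (square ↑): 330 + 90 = 420 → 420 − 360 = 60°
+180° (complement): 60 + 180 = 240°
+120° (triadic ↑): 240 + 120 = 360 → 360 − 360 = 0°

0°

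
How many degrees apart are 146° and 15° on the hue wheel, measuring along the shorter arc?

|146 − 15| = 131.
131 ≤ 180, so the shorter arc is 131°.

131°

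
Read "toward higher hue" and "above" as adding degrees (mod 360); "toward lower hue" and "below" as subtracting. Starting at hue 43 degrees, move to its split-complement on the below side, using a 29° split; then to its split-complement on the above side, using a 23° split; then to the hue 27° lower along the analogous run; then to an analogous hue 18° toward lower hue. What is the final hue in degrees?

352°

43 + 151 = 194°   (split-comp 29° ↓)
194 + 203 = 397 → 397 − 360 = 37°   (split-comp 23° ↑)
37 − 27 = 10°   (analog 27° ↓)
10 − 18 = -8 → -8 + 360 = 352°   (analog 18° ↓)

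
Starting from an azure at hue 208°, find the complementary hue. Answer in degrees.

28°

The complement sits 180° across the wheel.
208 + 180 = 388 → 388 − 360 = 28°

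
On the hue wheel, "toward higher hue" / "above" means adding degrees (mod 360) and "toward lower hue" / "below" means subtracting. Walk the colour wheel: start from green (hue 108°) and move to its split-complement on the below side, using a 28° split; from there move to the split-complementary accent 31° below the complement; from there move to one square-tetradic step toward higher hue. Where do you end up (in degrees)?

139°

108 + 152 = 260°   (split-comp 28° ↓)
260 + 149 = 409 → 409 − 360 = 49°   (split-comp 31° ↓)
49 + 90 = 139°   (square ↑)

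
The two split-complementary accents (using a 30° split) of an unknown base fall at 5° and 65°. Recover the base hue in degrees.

215°

The accents sit 30° either side of the complement, so the complement is their short-arc midpoint on the wheel.
Short-arc midpoint of 5° and 65°: 35°.
Base is 180° from the complement: 35 − 180 = -145 → -145 + 360 = 215°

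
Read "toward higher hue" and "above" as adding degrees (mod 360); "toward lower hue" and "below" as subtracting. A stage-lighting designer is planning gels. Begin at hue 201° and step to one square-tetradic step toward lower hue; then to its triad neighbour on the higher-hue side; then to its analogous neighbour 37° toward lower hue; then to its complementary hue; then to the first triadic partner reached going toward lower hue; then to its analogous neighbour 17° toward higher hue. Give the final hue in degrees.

271°

square ↓ −90°: 201 − 90 = 111°
triadic ↑ +120°: 111 + 120 = 231°
analog 37° ↓ −37°: 231 − 37 = 194°
complement +180°: 194 + 180 = 374 → 374 − 360 = 14°
triadic ↓ −120°: 14 − 120 = -106 → -106 + 360 = 254°
analog 17° ↑ +17°: 254 + 17 = 271°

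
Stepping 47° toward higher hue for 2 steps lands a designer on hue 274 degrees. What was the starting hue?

180°

2 steps of 47° (toward higher hue) give a net shift of +94°.
Start = end − shift: 274 − 94 = 180°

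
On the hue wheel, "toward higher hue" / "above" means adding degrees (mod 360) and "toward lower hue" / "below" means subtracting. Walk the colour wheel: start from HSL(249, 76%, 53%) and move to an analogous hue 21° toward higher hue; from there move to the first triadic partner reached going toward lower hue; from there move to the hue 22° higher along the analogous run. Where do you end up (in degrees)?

249 + 21 = 270°   (analog 21° ↑)
270 − 120 = 150°   (triadic ↓)
150 + 22 = 172°   (analog 22° ↑)

172°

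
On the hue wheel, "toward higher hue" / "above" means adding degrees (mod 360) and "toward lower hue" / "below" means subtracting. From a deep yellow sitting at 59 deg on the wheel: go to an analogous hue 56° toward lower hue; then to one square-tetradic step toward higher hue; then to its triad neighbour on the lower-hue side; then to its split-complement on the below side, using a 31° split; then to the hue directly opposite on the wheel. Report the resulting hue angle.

302°

−56° (analog 56° ↓): 59 − 56 = 3°
+90° (square ↑): 3 + 90 = 93°
−120° (triadic ↓): 93 − 120 = -27 → -27 + 360 = 333°
+149° (split-comp 31° ↓): 333 + 149 = 482 → 482 − 360 = 122°
+180° (complement): 122 + 180 = 302°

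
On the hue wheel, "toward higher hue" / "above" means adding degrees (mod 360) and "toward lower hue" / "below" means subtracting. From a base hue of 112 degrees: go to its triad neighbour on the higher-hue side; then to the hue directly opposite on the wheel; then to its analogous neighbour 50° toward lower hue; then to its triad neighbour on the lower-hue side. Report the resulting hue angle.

242°

triadic ↑ +120°: 112 + 120 = 232°
complement +180°: 232 + 180 = 412 → 412 − 360 = 52°
analog 50° ↓ −50°: 52 − 50 = 2°
triadic ↓ −120°: 2 − 120 = -118 → -118 + 360 = 242°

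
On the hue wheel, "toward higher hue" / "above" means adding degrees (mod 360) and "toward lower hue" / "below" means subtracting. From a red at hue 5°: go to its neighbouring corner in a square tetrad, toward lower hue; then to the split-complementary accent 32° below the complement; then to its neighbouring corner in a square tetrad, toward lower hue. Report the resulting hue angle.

333°

5 − 90 = -85 → -85 + 360 = 275°   (square ↓)
275 + 148 = 423 → 423 − 360 = 63°   (split-comp 32° ↓)
63 − 90 = -27 → -27 + 360 = 333°   (square ↓)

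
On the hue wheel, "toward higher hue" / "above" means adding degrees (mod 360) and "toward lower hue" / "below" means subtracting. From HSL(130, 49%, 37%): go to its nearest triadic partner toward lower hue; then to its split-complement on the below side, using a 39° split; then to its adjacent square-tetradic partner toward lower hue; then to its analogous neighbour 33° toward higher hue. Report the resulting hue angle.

triadic ↓ −120°: 130 − 120 = 10°
split-comp 39° ↓ +141°: 10 + 141 = 151°
square ↓ −90°: 151 − 90 = 61°
analog 33° ↑ +33°: 61 + 33 = 94°

94°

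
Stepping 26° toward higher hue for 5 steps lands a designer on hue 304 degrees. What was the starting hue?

174°

5 steps of 26° (toward higher hue) give a net shift of +130°.
Start = end − shift: 304 − 130 = 174°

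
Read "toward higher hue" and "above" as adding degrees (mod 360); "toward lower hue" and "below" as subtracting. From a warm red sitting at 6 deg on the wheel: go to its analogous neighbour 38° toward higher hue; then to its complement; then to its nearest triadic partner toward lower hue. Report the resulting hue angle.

104°

analog 38° ↑ +38°: 6 + 38 = 44°
complement +180°: 44 + 180 = 224°
triadic ↓ −120°: 224 − 120 = 104°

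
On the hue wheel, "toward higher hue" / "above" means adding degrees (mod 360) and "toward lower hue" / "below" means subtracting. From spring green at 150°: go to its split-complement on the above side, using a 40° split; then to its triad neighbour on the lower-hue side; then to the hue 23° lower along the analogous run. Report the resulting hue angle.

+220° (split-comp 40° ↑): 150 + 220 = 370 → 370 − 360 = 10°
−120° (triadic ↓): 10 − 120 = -110 → -110 + 360 = 250°
−23° (analog 23° ↓): 250 − 23 = 227°

227°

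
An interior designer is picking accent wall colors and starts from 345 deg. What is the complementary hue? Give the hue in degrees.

The complement sits 180° across the wheel.
345 + 180 = 525 → 525 − 360 = 165°

165°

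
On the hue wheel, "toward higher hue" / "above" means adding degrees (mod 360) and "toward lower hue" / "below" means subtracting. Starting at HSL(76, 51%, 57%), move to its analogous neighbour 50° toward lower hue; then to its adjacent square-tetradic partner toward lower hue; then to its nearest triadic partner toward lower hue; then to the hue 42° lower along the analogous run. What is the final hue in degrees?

134°

analog 50° ↓ −50°: 76 − 50 = 26°
square ↓ −90°: 26 − 90 = -64 → -64 + 360 = 296°
triadic ↓ −120°: 296 − 120 = 176°
analog 42° ↓ −42°: 176 − 42 = 134°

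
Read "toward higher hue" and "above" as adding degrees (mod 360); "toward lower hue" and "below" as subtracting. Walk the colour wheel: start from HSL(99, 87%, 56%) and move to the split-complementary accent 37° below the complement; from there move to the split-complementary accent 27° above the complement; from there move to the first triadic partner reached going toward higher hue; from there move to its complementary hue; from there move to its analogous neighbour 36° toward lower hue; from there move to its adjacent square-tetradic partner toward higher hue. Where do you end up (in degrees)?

83°

99 + 143 = 242°   (split-comp 37° ↓)
242 + 207 = 449 → 449 − 360 = 89°   (split-comp 27° ↑)
89 + 120 = 209°   (triadic ↑)
209 + 180 = 389 → 389 − 360 = 29°   (complement)
29 − 36 = -7 → -7 + 360 = 353°   (analog 36° ↓)
353 + 90 = 443 → 443 − 360 = 83°   (square ↑)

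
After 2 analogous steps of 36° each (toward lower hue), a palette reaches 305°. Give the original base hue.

2 steps of 36° (toward lower hue) give a net shift of −72°.
Start = end − shift: 305 + 72 = 377 → 377 − 360 = 17°

17°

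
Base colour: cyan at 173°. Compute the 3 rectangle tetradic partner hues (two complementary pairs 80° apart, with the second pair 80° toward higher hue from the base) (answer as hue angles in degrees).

253°, 353°, 73°

173 + 80 = 253°
173 + 180 = 353°
173 + 260 = 433 → 433 − 360 = 73°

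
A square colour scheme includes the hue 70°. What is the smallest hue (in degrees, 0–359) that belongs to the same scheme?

70°

A square tetradic scheme places four hues every 90°.
The full set through 70° is {70°, 160°, 250°, 340°}.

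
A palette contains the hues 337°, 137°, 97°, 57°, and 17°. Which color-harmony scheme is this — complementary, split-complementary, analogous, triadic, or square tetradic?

analogous

Sort the hues: 17°, 57°, 97°, 137°, 337°.
Successive gaps around the wheel: 40°, 40°, 40°, 200°, 40°.
A run of hues at equal small steps (40°) with one large closing gap is an analogous group.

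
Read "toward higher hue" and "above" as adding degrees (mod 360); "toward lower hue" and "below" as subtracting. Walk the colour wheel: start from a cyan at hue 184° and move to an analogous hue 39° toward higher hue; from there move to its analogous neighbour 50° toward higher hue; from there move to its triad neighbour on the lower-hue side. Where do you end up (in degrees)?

184 + 39 = 223°   (analog 39° ↑)
223 + 50 = 273°   (analog 50° ↑)
273 − 120 = 153°   (triadic ↓)

153°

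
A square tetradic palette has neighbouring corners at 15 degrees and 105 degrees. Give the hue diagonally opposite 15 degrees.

195°

A square tetradic scheme places four hues 90° apart; opposite corners are 180° apart.
15 + 180 = 195°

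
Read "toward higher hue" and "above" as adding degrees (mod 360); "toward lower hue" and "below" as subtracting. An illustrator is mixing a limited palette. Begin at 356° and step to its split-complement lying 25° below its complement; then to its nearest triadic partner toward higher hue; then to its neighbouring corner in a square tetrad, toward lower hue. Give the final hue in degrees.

181°

split-comp 25° ↓ +155°: 356 + 155 = 511 → 511 − 360 = 151°
triadic ↑ +120°: 151 + 120 = 271°
square ↓ −90°: 271 − 90 = 181°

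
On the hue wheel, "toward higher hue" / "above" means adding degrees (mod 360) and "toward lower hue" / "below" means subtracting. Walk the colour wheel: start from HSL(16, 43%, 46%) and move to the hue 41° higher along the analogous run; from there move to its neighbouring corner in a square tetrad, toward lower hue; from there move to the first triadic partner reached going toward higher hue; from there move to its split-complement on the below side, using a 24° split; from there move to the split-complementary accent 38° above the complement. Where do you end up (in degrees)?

101°

+41° (analog 41° ↑): 16 + 41 = 57°
−90° (square ↓): 57 − 90 = -33 → -33 + 360 = 327°
+120° (triadic ↑): 327 + 120 = 447 → 447 − 360 = 87°
+156° (split-comp 24° ↓): 87 + 156 = 243°
+218° (split-comp 38° ↑): 243 + 218 = 461 → 461 − 360 = 101°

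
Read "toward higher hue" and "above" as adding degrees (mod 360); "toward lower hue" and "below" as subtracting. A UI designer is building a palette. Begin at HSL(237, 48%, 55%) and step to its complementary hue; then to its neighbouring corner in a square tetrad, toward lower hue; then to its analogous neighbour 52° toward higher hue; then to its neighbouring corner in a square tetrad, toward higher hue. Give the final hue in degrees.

237 + 180 = 417 → 417 − 360 = 57°   (complement)
57 − 90 = -33 → -33 + 360 = 327°   (square ↓)
327 + 52 = 379 → 379 − 360 = 19°   (analog 52° ↑)
19 + 90 = 109°   (square ↑)

109°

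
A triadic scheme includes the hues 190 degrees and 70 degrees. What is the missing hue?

A triad places three hues 120° apart.
The full set through 70° is {70°, 190°, 310°}.
Given {70°, 190°}, the missing hue is 310°.

310°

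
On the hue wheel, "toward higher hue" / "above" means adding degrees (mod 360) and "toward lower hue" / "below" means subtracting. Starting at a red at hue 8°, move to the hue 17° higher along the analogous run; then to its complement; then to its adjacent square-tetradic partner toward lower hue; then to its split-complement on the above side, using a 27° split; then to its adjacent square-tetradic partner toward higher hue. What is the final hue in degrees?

8 + 17 = 25°   (analog 17° ↑)
25 + 180 = 205°   (complement)
205 − 90 = 115°   (square ↓)
115 + 207 = 322°   (split-comp 27° ↑)
322 + 90 = 412 → 412 − 360 = 52°   (square ↑)

52°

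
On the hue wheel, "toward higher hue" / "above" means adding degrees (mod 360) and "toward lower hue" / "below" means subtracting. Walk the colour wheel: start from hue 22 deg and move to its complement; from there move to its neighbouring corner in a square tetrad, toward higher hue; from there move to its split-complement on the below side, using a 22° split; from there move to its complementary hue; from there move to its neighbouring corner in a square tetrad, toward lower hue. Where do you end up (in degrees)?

complement +180°: 22 + 180 = 202°
square ↑ +90°: 202 + 90 = 292°
split-comp 22° ↓ +158°: 292 + 158 = 450 → 450 − 360 = 90°
complement +180°: 90 + 180 = 270°
square ↓ −90°: 270 − 90 = 180°

180°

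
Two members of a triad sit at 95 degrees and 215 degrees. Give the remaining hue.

335°

A triad spaces three hues 120° apart.
The full set is {95°, 215°, 335°}.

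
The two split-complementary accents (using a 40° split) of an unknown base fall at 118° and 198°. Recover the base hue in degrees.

338°

The accents sit 40° either side of the complement, so the complement is their short-arc midpoint on the wheel.
Short-arc midpoint of 118° and 198°: 158°.
Base is 180° from the complement: 158 − 180 = -22 → -22 + 360 = 338°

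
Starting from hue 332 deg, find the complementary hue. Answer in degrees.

152°

The complement sits 180° across the wheel.
332 + 180 = 512 → 512 − 360 = 152°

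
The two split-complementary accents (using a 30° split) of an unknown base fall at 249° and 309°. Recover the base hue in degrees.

The accents sit 30° either side of the complement, so the complement is their short-arc midpoint on the wheel.
Short-arc midpoint of 249° and 309°: 279°.
Base is 180° from the complement: 279 − 180 = 99°

99°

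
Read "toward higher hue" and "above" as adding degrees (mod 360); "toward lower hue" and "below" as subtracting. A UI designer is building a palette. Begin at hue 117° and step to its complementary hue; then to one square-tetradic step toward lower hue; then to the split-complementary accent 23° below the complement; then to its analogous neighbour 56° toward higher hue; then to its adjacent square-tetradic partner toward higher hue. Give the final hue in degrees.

117 + 180 = 297°   (complement)
297 − 90 = 207°   (square ↓)
207 + 157 = 364 → 364 − 360 = 4°   (split-comp 23° ↓)
4 + 56 = 60°   (analog 56° ↑)
60 + 90 = 150°   (square ↑)

150°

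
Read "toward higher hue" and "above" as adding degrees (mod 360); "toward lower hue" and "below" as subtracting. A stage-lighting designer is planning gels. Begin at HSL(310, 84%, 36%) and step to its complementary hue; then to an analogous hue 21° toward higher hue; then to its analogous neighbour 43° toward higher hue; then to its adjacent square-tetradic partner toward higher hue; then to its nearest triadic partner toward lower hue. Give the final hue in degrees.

164°

+180° (complement): 310 + 180 = 490 → 490 − 360 = 130°
+21° (analog 21° ↑): 130 + 21 = 151°
+43° (analog 43° ↑): 151 + 43 = 194°
+90° (square ↑): 194 + 90 = 284°
−120° (triadic ↓): 284 − 120 = 164°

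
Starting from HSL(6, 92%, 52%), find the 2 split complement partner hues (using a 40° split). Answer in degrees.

Split-complementary hues sit 40° either side of the complement.
Complement of 6 deg: 6 + 180 = 186°
186 − 40 = 146°
186 + 40 = 226°

146° and 226°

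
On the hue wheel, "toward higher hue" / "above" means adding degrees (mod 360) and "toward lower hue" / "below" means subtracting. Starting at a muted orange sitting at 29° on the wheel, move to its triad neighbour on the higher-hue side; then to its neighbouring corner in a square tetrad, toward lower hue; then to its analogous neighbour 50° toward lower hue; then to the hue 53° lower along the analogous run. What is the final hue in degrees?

+120° (triadic ↑): 29 + 120 = 149°
−90° (square ↓): 149 − 90 = 59°
−50° (analog 50° ↓): 59 − 50 = 9°
−53° (analog 53° ↓): 9 − 53 = -44 → -44 + 360 = 316°

316°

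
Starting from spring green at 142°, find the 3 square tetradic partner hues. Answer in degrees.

A square tetradic scheme places four hues every 90°.
142 + 90 = 232°
142 + 180 = 322°
142 + 270 = 412 → 412 − 360 = 52°

232°, 322°, and 52°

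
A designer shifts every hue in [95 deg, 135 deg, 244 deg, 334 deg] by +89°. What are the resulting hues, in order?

184°, 224°, 333°, 63°

95 + 89 = 184°
135 + 89 = 224°
244 + 89 = 333°
334 + 89 = 423 → 423 − 360 = 63°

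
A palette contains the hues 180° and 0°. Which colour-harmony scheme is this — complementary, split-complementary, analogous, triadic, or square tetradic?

Sort the hues: 0°, 180°.
Successive gaps around the wheel: 180°, 180°.
Two hues 180° apart are complementary.

complementary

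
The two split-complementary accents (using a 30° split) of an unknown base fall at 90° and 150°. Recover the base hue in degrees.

The accents sit 30° either side of the complement, so the complement is their short-arc midpoint on the wheel.
Short-arc midpoint of 90° and 150°: 120°.
Base is 180° from the complement: 120 − 180 = -60 → -60 + 360 = 300°

300°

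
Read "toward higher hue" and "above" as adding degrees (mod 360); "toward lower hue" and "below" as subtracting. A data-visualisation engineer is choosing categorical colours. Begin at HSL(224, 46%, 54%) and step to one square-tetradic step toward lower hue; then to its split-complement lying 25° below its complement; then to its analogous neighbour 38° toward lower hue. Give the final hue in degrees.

251°

−90° (square ↓): 224 − 90 = 134°
+155° (split-comp 25° ↓): 134 + 155 = 289°
−38° (analog 38° ↓): 289 − 38 = 251°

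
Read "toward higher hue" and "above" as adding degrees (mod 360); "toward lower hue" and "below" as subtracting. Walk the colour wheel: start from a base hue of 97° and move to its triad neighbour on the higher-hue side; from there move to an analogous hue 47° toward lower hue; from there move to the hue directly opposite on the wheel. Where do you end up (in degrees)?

triadic ↑ +120°: 97 + 120 = 217°
analog 47° ↓ −47°: 217 − 47 = 170°
complement +180°: 170 + 180 = 350°

350°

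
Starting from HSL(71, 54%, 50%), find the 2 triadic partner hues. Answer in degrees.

A triad places three hues 120° apart.
71 + 120 = 191°
71 + 240 = 311°

191° and 311°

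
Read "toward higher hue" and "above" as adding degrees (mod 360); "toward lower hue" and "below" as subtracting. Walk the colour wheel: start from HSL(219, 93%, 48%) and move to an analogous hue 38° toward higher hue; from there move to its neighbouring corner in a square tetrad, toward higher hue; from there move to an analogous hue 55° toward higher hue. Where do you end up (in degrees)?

42°

analog 38° ↑ +38°: 219 + 38 = 257°
square ↑ +90°: 257 + 90 = 347°
analog 55° ↑ +55°: 347 + 55 = 402 → 402 − 360 = 42°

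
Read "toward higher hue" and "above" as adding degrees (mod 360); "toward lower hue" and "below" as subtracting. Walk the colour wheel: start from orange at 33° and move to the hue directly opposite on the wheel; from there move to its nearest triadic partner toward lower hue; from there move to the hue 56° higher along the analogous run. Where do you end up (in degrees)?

complement +180°: 33 + 180 = 213°
triadic ↓ −120°: 213 − 120 = 93°
analog 56° ↑ +56°: 93 + 56 = 149°

149°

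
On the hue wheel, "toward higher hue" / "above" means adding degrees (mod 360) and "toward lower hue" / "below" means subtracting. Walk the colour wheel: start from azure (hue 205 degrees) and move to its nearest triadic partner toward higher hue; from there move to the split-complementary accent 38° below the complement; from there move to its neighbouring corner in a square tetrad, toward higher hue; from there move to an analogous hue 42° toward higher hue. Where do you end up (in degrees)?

+120° (triadic ↑): 205 + 120 = 325°
+142° (split-comp 38° ↓): 325 + 142 = 467 → 467 − 360 = 107°
+90° (square ↑): 107 + 90 = 197°
+42° (analog 42° ↑): 197 + 42 = 239°

239°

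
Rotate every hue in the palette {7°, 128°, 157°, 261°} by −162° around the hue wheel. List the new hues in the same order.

7 − 162 = -155 → -155 + 360 = 205°
128 − 162 = -34 → -34 + 360 = 326°
157 − 162 = -5 → -5 + 360 = 355°
261 − 162 = 99°

205°, 326°, 355°, 99°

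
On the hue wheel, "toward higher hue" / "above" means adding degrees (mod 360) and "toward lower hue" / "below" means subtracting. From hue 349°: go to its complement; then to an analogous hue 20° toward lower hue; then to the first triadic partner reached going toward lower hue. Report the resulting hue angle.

349 + 180 = 529 → 529 − 360 = 169°   (complement)
169 − 20 = 149°   (analog 20° ↓)
149 − 120 = 29°   (triadic ↓)

29°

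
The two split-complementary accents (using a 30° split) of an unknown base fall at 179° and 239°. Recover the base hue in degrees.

The accents sit 30° either side of the complement, so the complement is their short-arc midpoint on the wheel.
Short-arc midpoint of 179° and 239°: 209°.
Base is 180° from the complement: 209 − 180 = 29°

29°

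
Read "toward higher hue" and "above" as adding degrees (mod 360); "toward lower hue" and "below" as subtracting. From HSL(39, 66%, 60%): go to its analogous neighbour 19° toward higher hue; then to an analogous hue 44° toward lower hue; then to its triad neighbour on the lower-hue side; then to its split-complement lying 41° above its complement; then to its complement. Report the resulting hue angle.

295°

analog 19° ↑ +19°: 39 + 19 = 58°
analog 44° ↓ −44°: 58 − 44 = 14°
triadic ↓ −120°: 14 − 120 = -106 → -106 + 360 = 254°
split-comp 41° ↑ +221°: 254 + 221 = 475 → 475 − 360 = 115°
complement +180°: 115 + 180 = 295°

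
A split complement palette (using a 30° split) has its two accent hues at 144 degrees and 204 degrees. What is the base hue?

The accents sit 30° either side of the complement, so the complement is their short-arc midpoint on the wheel.
Short-arc midpoint of 144° and 204°: 174°.
Base is 180° from the complement: 174 − 180 = -6 → -6 + 360 = 354°

354°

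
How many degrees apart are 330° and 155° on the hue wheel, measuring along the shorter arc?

|330 − 155| = 175.
175 ≤ 180, so the shorter arc is 175°.

175°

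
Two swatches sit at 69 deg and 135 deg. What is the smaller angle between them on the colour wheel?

|69 − 135| = 66.
66 ≤ 180, so the shorter arc is 66°.

66°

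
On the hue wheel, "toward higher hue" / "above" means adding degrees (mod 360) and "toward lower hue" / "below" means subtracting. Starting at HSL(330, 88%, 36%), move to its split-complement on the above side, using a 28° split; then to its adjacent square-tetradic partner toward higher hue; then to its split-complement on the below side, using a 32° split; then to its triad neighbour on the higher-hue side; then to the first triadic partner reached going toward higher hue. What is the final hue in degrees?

split-comp 28° ↑ +208°: 330 + 208 = 538 → 538 − 360 = 178°
square ↑ +90°: 178 + 90 = 268°
split-comp 32° ↓ +148°: 268 + 148 = 416 → 416 − 360 = 56°
triadic ↑ +120°: 56 + 120 = 176°
triadic ↑ +120°: 176 + 120 = 296°

296°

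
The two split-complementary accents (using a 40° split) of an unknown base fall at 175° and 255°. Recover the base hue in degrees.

35°

The accents sit 40° either side of the complement, so the complement is their short-arc midpoint on the wheel.
Short-arc midpoint of 175° and 255°: 215°.
Base is 180° from the complement: 215 − 180 = 35°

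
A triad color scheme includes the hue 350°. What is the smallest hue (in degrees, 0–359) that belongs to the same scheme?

A triad places three hues 120° apart.
The full set through 350° is {110°, 230°, 350°}.

110°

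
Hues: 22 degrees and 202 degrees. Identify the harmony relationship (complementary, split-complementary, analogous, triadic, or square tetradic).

complementary

Sort the hues: 22°, 202°.
Successive gaps around the wheel: 180°, 180°.
Two hues 180° apart are complementary.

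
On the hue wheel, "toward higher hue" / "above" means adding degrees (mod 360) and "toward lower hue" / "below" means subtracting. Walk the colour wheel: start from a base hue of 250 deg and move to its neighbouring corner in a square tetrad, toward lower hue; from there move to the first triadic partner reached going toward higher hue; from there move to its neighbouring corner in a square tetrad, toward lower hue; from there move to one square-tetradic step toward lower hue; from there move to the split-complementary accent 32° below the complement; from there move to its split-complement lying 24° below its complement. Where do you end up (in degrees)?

250 − 90 = 160°   (square ↓)
160 + 120 = 280°   (triadic ↑)
280 − 90 = 190°   (square ↓)
190 − 90 = 100°   (square ↓)
100 + 148 = 248°   (split-comp 32° ↓)
248 + 156 = 404 → 404 − 360 = 44°   (split-comp 24° ↓)

44°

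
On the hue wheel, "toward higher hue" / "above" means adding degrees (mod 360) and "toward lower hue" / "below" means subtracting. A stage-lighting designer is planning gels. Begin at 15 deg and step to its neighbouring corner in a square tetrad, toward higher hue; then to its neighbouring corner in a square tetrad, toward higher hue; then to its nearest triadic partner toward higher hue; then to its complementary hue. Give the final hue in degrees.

+90° (square ↑): 15 + 90 = 105°
+90° (square ↑): 105 + 90 = 195°
+120° (triadic ↑): 195 + 120 = 315°
+180° (complement): 315 + 180 = 495 → 495 − 360 = 135°

135°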